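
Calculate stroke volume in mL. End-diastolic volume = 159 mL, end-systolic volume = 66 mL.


SV = EDV - ESV
SV = 159 - 66
SV = 93 mL


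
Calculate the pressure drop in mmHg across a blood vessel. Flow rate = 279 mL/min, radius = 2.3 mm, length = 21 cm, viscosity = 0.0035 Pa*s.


dP = 8*mu*L*Q / (pi*r^4)
Q = 279 mL/min = 4.65e-06 m^3/s
dP = 311.006 Pa = 311.006 / 133.322 mmHg = 2.333 mmHg


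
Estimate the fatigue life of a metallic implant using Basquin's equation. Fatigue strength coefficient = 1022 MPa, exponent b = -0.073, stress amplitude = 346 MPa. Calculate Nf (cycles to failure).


sigma_a = sigma_f' * (2Nf)^b
2Nf = (sigma_a/sigma_f')^(1/b)
2Nf = (346/1022)^(1/-0.073)
2Nf = 2776453.3
Nf = 1.3882e+06


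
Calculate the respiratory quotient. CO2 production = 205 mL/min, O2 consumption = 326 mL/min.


RQ = VCO2 / VO2
RQ = 205 / 326
RQ = 0.6288


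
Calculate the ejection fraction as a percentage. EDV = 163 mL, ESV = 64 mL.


SV = EDV - ESV = 163 - 64 = 99 mL
EF = SV/EDV * 100 = 99/163 * 100
EF = 60.74%


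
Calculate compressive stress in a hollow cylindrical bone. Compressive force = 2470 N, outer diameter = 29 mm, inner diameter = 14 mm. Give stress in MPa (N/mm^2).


A = pi*(r_o^2 - r_i^2)
r_o = 14.5 mm, r_i = 7 mm
A = 506.582 mm^2
sigma = F/A = 2470 / 506.582
sigma = 4.876 MPa


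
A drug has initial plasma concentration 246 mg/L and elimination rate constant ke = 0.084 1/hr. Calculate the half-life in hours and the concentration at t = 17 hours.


t_half = ln(2) / ke = 0.693147 / 0.084 = 8.252 hr
C(t) = C0 * exp(-ke*t) = 246 * exp(-0.084*17)
C(17) = 58.99 mg/L


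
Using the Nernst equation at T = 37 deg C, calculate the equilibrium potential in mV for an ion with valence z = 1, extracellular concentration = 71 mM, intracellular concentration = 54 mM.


E = (RT/(zF)) * ln(C_out/C_in)
T = 37 + 273.15 = 310.15 K
E = (8.314 * 310.15 / (1 * 96485)) * ln(71/54)
E = 7.315 mV


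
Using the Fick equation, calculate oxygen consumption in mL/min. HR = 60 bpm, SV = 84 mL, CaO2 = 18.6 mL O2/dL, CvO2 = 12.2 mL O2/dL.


CO = HR*SV = 60*84/1000 = 5.04 L/min
a-v O2 diff = 18.6 - 12.2 = 6.4 mL/dL
VO2 = CO * (CaO2-CvO2) * 10 dL/L
VO2 = 5.04 * 6.4 * 10
VO2 = 322.6 mL/min


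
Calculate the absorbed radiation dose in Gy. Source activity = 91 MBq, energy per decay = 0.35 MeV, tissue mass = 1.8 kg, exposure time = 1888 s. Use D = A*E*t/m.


A = 91 MBq = 9.1000e+07 Bq
E = 0.35 MeV = 5.607e-14 J
D = A*E*t/m = 9.1000e+07*5.607e-14*1888/1.8
D = 0.005352 Gy


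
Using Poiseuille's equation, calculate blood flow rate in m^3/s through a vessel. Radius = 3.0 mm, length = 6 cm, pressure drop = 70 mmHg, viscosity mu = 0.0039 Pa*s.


Q = pi*r^4*dP / (8*mu*L)
r = 0.003 m, L = 0.06 m
dP = 70 mmHg = 9332.54 Pa
Q = 0.001269 m^3/s


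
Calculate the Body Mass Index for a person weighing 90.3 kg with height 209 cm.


BMI = weight / height^2
height = 209 cm = 2.09 m
BMI = 90.3 / 2.09^2
BMI = 20.67 kg/m^2


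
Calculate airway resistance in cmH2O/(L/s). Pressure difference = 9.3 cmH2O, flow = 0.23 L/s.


R = dP / flow
R = 9.3 / 0.23
R = 40.43 cmH2O/(L/s)


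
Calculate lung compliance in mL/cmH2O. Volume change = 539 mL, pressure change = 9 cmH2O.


C = dV / dP
C = 539 / 9
C = 59.89 mL/cmH2O


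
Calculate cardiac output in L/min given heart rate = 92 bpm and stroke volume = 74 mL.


CO = HR * SV
CO = 92 * 74 / 1000
CO = 6.808 L/min


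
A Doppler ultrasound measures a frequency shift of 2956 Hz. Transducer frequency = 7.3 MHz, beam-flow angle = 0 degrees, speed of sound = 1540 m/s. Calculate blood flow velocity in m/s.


v = fd * c / (2 * f0 * cos(theta))
v = 2956 * 1540 / (2 * 7.3000e+06 * cos(0))
v = 0.3118 m/s


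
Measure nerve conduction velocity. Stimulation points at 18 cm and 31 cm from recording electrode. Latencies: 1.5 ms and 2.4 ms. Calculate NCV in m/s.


Distance = (31 - 18) / 100 = 0.13 m
dt = (2.4 - 1.5) / 1000 = 9.0000e-04 s
NCV = dist / dt = 144.4 m/s


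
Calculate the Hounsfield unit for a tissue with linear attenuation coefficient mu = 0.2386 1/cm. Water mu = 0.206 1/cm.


HU = ((mu_tissue - mu_water) / mu_water) * 1000
HU = ((0.2386 - 0.206) / 0.206) * 1000
HU = 158.3


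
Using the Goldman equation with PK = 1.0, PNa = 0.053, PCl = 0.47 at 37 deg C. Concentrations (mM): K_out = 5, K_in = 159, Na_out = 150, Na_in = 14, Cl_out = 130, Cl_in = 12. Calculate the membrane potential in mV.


Vm = (RT/F)*ln((PK*Ko + PNa*Nao + PCl*Cli)/(PK*Ki + PNa*Nai + PCl*Clo))
Numer = 18.59, Denom = 220.842
Vm = -66.14 mV


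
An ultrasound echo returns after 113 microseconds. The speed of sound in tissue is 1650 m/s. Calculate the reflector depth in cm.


depth = c * t / 2
t = 113 us = 1.1300e-04 s
depth = 1650 * 1.1300e-04 / 2
depth = 0.093225 m = 9.3225 cm


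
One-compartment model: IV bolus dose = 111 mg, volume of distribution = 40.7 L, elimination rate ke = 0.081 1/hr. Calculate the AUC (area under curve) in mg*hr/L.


C0 = Dose/Vd = 111/40.7 = 2.72727 mg/L
AUC = C0/ke = 2.72727/0.081
AUC = 33.67 mg*hr/L


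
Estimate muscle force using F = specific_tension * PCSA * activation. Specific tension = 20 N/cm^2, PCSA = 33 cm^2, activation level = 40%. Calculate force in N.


F = sigma * PCSA * activation
F = 20 * 33 * 0.4
F = 264 N


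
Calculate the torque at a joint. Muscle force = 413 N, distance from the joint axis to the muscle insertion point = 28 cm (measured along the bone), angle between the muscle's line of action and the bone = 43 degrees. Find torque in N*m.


Torque = F * d * sin(theta)   (moment arm = d*sin(theta))
d = 28 cm = 0.28 m
Torque = 413 * 0.28 * sin(43)
Torque = 78.87 N*m


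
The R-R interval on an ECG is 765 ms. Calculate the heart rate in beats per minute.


HR = 60 / RR_interval(s)
RR = 765 ms = 0.765 s
HR = 60 / 0.765 = 78.43 bpm


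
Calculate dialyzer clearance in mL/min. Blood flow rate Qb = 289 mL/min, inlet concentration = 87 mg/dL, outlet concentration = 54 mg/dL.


K = Qb * (Cb_in - Cb_out) / Cb_in
K = 289 * (87 - 54) / 87
K = 109.6 mL/min


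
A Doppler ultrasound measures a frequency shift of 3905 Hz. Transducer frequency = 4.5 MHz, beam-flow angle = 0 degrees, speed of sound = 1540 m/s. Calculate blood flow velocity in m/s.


v = fd * c / (2 * f0 * cos(theta))
v = 3905 * 1540 / (2 * 4.5000e+06 * cos(0))
v = 0.6682 m/s


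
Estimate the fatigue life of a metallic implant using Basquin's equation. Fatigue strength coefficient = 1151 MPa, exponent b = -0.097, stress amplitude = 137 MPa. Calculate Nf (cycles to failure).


sigma_a = sigma_f' * (2Nf)^b
2Nf = (sigma_a/sigma_f')^(1/b)
2Nf = (137/1151)^(1/-0.097)
2Nf = 3.384001e+09
Nf = 1.6920e+09


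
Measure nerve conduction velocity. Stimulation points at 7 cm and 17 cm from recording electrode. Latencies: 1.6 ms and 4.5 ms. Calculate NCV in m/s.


Distance = (17 - 7) / 100 = 0.1 m
dt = (4.5 - 1.6) / 1000 = 0.0029 s
NCV = dist / dt = 34.48 m/s


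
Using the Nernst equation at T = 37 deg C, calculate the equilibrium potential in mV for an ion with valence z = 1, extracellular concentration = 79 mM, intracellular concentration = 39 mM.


E = (RT/(zF)) * ln(C_out/C_in)
T = 37 + 273.15 = 310.15 K
E = (8.314 * 310.15 / (1 * 96485)) * ln(79/39)
E = 18.86 mV


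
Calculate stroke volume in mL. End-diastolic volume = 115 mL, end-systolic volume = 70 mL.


SV = EDV - ESV
SV = 115 - 70
SV = 45 mL


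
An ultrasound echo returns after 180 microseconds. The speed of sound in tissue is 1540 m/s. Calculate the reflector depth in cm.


depth = c * t / 2
t = 180 us = 1.8000e-04 s
depth = 1540 * 1.8000e-04 / 2
depth = 0.1386 m = 13.86 cm


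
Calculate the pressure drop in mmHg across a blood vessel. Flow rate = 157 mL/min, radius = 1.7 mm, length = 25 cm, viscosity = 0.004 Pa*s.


dP = 8*mu*L*Q / (pi*r^4)
Q = 157 mL/min = 2.61667e-06 m^3/s
dP = 797.799 Pa = 797.799 / 133.322 mmHg = 5.984 mmHg


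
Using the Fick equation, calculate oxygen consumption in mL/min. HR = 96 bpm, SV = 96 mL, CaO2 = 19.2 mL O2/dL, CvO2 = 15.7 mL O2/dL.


CO = HR*SV = 96*96/1000 = 9.216 L/min
a-v O2 diff = 19.2 - 15.7 = 3.5 mL/dL
VO2 = CO * (CaO2-CvO2) * 10 dL/L
VO2 = 9.216 * 3.5 * 10
VO2 = 322.6 mL/min


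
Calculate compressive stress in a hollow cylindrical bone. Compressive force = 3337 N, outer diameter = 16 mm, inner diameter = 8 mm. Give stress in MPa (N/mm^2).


A = pi*(r_o^2 - r_i^2)
r_o = 8 mm, r_i = 4 mm
A = 150.796 mm^2
sigma = F/A = 3337 / 150.796
sigma = 22.13 MPa


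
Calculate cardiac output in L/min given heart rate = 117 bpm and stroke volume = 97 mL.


CO = HR * SV
CO = 117 * 97 / 1000
CO = 11.35 L/min


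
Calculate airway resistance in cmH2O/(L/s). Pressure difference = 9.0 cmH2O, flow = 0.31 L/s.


R = dP / flow
R = 9.0 / 0.31
R = 29.03 cmH2O/(L/s)


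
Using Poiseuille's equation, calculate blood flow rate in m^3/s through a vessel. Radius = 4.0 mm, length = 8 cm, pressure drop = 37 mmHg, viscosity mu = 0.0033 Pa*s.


Q = pi*r^4*dP / (8*mu*L)
r = 0.004 m, L = 0.08 m
dP = 37 mmHg = 4932.914 Pa
Q = 0.001878 m^3/s


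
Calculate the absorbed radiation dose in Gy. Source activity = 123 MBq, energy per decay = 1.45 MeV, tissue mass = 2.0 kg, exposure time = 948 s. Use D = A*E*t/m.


A = 123 MBq = 1.2300e+08 Bq
E = 1.45 MeV = 2.3229e-13 J
D = A*E*t/m = 1.2300e+08*2.3229e-13*948/2.0
D = 0.01354 Gy


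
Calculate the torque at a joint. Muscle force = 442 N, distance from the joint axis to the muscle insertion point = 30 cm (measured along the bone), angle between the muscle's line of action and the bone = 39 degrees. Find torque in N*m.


Torque = F * d * sin(theta)   (moment arm = d*sin(theta))
d = 30 cm = 0.3 m
Torque = 442 * 0.3 * sin(39)
Torque = 83.45 N*m


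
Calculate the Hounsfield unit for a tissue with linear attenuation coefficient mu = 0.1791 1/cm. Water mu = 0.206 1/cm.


HU = ((mu_tissue - mu_water) / mu_water) * 1000
HU = ((0.1791 - 0.206) / 0.206) * 1000
HU = -130.6


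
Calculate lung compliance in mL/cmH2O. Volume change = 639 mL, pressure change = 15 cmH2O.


C = dV / dP
C = 639 / 15
C = 42.6 mL/cmH2O


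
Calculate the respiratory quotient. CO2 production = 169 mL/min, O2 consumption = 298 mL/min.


RQ = VCO2 / VO2
RQ = 169 / 298
RQ = 0.5671


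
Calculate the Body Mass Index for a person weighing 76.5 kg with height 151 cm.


BMI = weight / height^2
height = 151 cm = 1.51 m
BMI = 76.5 / 1.51^2
BMI = 33.55 kg/m^2


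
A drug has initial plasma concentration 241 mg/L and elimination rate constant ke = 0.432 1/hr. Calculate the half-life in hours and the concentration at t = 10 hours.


t_half = ln(2) / ke = 0.693147 / 0.432 = 1.605 hr
C(t) = C0 * exp(-ke*t) = 241 * exp(-0.432*10)
C(10) = 3.205 mg/L


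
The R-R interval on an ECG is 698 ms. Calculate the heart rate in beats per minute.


HR = 60 / RR_interval(s)
RR = 698 ms = 0.698 s
HR = 60 / 0.698 = 85.96 bpm


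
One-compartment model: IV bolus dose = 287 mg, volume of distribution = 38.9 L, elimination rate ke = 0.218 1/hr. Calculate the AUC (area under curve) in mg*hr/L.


C0 = Dose/Vd = 287/38.9 = 7.37789 mg/L
AUC = C0/ke = 7.37789/0.218
AUC = 33.84 mg*hr/L


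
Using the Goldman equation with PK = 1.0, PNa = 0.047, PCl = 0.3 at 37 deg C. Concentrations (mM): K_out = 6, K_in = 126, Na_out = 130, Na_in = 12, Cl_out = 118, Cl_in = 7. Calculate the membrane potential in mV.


Vm = (RT/F)*ln((PK*Ko + PNa*Nao + PCl*Cli)/(PK*Ki + PNa*Nai + PCl*Clo))
Numer = 14.21, Denom = 161.964
Vm = -65.03 mV


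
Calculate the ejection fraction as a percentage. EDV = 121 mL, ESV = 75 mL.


SV = EDV - ESV = 121 - 75 = 46 mL
EF = SV/EDV * 100 = 46/121 * 100
EF = 38.02%


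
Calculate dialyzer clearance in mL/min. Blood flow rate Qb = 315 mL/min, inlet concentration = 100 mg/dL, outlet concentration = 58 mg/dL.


K = Qb * (Cb_in - Cb_out) / Cb_in
K = 315 * (100 - 58) / 100
K = 132.3 mL/min


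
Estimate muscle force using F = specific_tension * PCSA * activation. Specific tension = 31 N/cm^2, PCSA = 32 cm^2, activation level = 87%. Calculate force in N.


F = sigma * PCSA * activation
F = 31 * 32 * 0.87
F = 863 N


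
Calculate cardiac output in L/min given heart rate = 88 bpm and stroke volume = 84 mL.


CO = HR * SV
CO = 88 * 84 / 1000
CO = 7.392 L/min


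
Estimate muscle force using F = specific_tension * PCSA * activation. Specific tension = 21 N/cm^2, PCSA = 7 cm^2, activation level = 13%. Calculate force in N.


F = sigma * PCSA * activation
F = 21 * 7 * 0.13
F = 19.11 N


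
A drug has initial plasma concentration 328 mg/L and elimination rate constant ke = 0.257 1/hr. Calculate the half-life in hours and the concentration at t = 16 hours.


t_half = ln(2) / ke = 0.693147 / 0.257 = 2.697 hr
C(t) = C0 * exp(-ke*t) = 328 * exp(-0.257*16)
C(16) = 5.371 mg/L


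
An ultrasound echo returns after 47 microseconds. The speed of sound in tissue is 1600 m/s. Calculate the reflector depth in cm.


depth = c * t / 2
t = 47 us = 4.7000e-05 s
depth = 1600 * 4.7000e-05 / 2
depth = 0.0376 m = 3.76 cm


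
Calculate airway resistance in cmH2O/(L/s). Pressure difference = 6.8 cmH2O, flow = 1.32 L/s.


R = dP / flow
R = 6.8 / 1.32
R = 5.152 cmH2O/(L/s)


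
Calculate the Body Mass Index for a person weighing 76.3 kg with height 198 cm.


BMI = weight / height^2
height = 198 cm = 1.98 m
BMI = 76.3 / 1.98^2
BMI = 19.46 kg/m^2


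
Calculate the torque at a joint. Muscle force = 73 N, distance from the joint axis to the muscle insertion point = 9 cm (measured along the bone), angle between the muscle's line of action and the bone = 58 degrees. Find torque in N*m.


Torque = F * d * sin(theta)   (moment arm = d*sin(theta))
d = 9 cm = 0.09 m
Torque = 73 * 0.09 * sin(58)
Torque = 5.572 N*m


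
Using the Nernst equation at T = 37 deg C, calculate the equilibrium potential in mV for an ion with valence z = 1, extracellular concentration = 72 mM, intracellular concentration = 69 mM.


E = (RT/(zF)) * ln(C_out/C_in)
T = 37 + 273.15 = 310.15 K
E = (8.314 * 310.15 / (1 * 96485)) * ln(72/69)
E = 1.137 mV


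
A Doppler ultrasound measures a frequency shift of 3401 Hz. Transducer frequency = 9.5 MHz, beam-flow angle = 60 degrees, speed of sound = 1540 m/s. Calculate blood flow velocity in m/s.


v = fd * c / (2 * f0 * cos(theta))
v = 3401 * 1540 / (2 * 9.5000e+06 * cos(60))
v = 0.5513 m/s


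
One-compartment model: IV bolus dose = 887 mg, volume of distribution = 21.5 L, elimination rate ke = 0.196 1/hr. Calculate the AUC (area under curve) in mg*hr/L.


C0 = Dose/Vd = 887/21.5 = 41.2558 mg/L
AUC = C0/ke = 41.2558/0.196
AUC = 210.5 mg*hr/L


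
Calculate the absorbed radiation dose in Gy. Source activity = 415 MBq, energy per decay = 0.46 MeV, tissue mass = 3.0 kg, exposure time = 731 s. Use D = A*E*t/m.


A = 415 MBq = 4.1500e+08 Bq
E = 0.46 MeV = 7.3692e-14 J
D = A*E*t/m = 4.1500e+08*7.3692e-14*731/3.0
D = 0.007452 Gy


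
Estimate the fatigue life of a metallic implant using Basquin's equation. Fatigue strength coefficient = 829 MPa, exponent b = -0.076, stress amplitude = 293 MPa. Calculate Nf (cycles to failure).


sigma_a = sigma_f' * (2Nf)^b
2Nf = (sigma_a/sigma_f')^(1/b)
2Nf = (293/829)^(1/-0.076)
2Nf = 877503.42
Nf = 4.388e+05


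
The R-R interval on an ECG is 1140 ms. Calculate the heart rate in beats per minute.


HR = 60 / RR_interval(s)
RR = 1140 ms = 1.14 s
HR = 60 / 1.14 = 52.63 bpm


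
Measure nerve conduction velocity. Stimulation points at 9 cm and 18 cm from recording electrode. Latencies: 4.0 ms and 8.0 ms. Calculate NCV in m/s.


Distance = (18 - 9) / 100 = 0.09 m
dt = (8.0 - 4.0) / 1000 = 0.004 s
NCV = dist / dt = 22.5 m/s


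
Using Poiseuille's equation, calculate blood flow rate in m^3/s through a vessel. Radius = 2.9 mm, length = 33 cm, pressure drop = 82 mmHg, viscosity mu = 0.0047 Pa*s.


Q = pi*r^4*dP / (8*mu*L)
r = 0.0029 m, L = 0.33 m
dP = 82 mmHg = 10932.404 Pa
Q = 1.9577e-04 m^3/s


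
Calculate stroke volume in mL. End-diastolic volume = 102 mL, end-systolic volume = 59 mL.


SV = EDV - ESV
SV = 102 - 59
SV = 43 mL


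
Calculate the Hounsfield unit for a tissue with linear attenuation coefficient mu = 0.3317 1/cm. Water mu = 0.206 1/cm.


HU = ((mu_tissue - mu_water) / mu_water) * 1000
HU = ((0.3317 - 0.206) / 0.206) * 1000
HU = 610.2


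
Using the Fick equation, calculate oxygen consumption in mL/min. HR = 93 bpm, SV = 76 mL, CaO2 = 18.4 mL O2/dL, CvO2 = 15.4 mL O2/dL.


CO = HR*SV = 93*76/1000 = 7.068 L/min
a-v O2 diff = 18.4 - 15.4 = 3 mL/dL
VO2 = CO * (CaO2-CvO2) * 10 dL/L
VO2 = 7.068 * 3 * 10
VO2 = 212 mL/min


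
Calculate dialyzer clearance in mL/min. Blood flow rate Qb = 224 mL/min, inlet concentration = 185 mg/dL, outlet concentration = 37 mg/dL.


K = Qb * (Cb_in - Cb_out) / Cb_in
K = 224 * (185 - 37) / 185
K = 179.2 mL/min


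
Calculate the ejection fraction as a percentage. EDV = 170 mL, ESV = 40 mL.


SV = EDV - ESV = 170 - 40 = 130 mL
EF = SV/EDV * 100 = 130/170 * 100
EF = 76.47%


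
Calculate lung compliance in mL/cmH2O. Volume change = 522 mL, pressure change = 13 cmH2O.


C = dV / dP
C = 522 / 13
C = 40.15 mL/cmH2O


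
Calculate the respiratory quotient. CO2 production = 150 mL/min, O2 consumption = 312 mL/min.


RQ = VCO2 / VO2
RQ = 150 / 312
RQ = 0.4808


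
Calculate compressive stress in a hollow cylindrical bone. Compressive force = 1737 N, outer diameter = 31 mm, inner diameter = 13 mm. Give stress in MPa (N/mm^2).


A = pi*(r_o^2 - r_i^2)
r_o = 15.5 mm, r_i = 6.5 mm
A = 622.035 mm^2
sigma = F/A = 1737 / 622.035
sigma = 2.792 MPa


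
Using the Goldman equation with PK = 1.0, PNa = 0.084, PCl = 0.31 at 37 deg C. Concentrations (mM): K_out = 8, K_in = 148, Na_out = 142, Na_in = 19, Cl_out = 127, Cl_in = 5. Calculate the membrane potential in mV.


Vm = (RT/F)*ln((PK*Ko + PNa*Nao + PCl*Cli)/(PK*Ki + PNa*Nai + PCl*Clo))
Numer = 21.478, Denom = 188.966
Vm = -58.12 mV


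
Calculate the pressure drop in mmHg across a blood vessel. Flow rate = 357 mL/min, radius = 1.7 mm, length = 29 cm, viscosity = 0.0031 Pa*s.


dP = 8*mu*L*Q / (pi*r^4)
Q = 357 mL/min = 5.95e-06 m^3/s
dP = 1630.88 Pa = 1630.88 / 133.322 mmHg = 12.23 mmHg


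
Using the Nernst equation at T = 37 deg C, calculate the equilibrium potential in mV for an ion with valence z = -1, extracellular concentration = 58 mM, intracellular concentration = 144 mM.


E = (RT/(zF)) * ln(C_out/C_in)
T = 37 + 273.15 = 310.15 K
E = (8.314 * 310.15 / (-1 * 96485)) * ln(58/144)
E = 24.3 mV


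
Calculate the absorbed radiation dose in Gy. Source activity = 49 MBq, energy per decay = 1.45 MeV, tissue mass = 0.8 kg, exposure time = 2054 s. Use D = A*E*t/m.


A = 49 MBq = 4.9000e+07 Bq
E = 1.45 MeV = 2.3229e-13 J
D = A*E*t/m = 4.9000e+07*2.3229e-13*2054/0.8
D = 0.02922 Gy


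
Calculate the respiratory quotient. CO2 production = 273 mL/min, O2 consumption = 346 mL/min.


RQ = VCO2 / VO2
RQ = 273 / 346
RQ = 0.789


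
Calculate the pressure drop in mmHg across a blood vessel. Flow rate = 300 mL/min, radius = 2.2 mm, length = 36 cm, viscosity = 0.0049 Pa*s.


dP = 8*mu*L*Q / (pi*r^4)
Q = 300 mL/min = 5e-06 m^3/s
dP = 958.778 Pa = 958.778 / 133.322 mmHg = 7.191 mmHg


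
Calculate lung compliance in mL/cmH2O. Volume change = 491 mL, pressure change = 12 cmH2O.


C = dV / dP
C = 491 / 12
C = 40.92 mL/cmH2O


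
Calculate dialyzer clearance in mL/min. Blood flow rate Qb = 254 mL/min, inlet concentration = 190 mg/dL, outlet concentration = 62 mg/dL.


K = Qb * (Cb_in - Cb_out) / Cb_in
K = 254 * (190 - 62) / 190
K = 171.1 mL/min


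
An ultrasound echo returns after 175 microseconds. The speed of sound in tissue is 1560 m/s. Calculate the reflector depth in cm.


depth = c * t / 2
t = 175 us = 1.7500e-04 s
depth = 1560 * 1.7500e-04 / 2
depth = 0.1365 m = 13.65 cm


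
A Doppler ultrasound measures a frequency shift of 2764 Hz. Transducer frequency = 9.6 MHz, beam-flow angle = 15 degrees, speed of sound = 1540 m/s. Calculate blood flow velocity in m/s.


v = fd * c / (2 * f0 * cos(theta))
v = 2764 * 1540 / (2 * 9.6000e+06 * cos(15))
v = 0.2295 m/s


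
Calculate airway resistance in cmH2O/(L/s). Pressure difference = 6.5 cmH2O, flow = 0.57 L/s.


R = dP / flow
R = 6.5 / 0.57
R = 11.4 cmH2O/(L/s)


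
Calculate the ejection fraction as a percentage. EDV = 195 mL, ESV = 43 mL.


SV = EDV - ESV = 195 - 43 = 152 mL
EF = SV/EDV * 100 = 152/195 * 100
EF = 77.95%


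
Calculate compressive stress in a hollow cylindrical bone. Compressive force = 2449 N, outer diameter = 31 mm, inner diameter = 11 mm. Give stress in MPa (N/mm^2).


A = pi*(r_o^2 - r_i^2)
r_o = 15.5 mm, r_i = 5.5 mm
A = 659.734 mm^2
sigma = F/A = 2449 / 659.734
sigma = 3.712 MPa


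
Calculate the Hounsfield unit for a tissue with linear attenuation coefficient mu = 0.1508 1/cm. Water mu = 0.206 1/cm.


HU = ((mu_tissue - mu_water) / mu_water) * 1000
HU = ((0.1508 - 0.206) / 0.206) * 1000
HU = -268


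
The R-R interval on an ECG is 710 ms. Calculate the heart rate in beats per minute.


HR = 60 / RR_interval(s)
RR = 710 ms = 0.71 s
HR = 60 / 0.71 = 84.51 bpm


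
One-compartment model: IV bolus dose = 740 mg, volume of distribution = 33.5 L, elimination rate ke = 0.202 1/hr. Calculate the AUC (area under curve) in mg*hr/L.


C0 = Dose/Vd = 740/33.5 = 22.0896 mg/L
AUC = C0/ke = 22.0896/0.202
AUC = 109.4 mg*hr/L


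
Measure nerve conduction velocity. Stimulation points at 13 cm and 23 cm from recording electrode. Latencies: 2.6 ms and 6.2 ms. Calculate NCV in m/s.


Distance = (23 - 13) / 100 = 0.1 m
dt = (6.2 - 2.6) / 1000 = 0.0036 s
NCV = dist / dt = 27.78 m/s


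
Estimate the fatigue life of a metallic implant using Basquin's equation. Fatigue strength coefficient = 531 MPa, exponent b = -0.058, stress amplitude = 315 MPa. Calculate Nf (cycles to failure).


sigma_a = sigma_f' * (2Nf)^b
2Nf = (sigma_a/sigma_f')^(1/b)
2Nf = (315/531)^(1/-0.058)
2Nf = 8129.5855
Nf = 4065


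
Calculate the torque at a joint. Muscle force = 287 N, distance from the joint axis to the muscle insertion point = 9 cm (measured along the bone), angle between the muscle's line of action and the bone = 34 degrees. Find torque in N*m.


Torque = F * d * sin(theta)   (moment arm = d*sin(theta))
d = 9 cm = 0.09 m
Torque = 287 * 0.09 * sin(34)
Torque = 14.44 N*m


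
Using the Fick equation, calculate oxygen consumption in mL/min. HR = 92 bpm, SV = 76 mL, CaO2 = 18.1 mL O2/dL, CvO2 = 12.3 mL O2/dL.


CO = HR*SV = 92*76/1000 = 6.992 L/min
a-v O2 diff = 18.1 - 12.3 = 5.8 mL/dL
VO2 = CO * (CaO2-CvO2) * 10 dL/L
VO2 = 6.992 * 5.8 * 10
VO2 = 405.5 mL/min


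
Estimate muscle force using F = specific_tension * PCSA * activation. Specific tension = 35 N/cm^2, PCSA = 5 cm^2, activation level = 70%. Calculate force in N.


F = sigma * PCSA * activation
F = 35 * 5 * 0.7
F = 122.5 N


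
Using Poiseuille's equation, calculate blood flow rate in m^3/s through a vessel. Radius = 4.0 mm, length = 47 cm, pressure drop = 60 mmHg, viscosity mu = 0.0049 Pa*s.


Q = pi*r^4*dP / (8*mu*L)
r = 0.004 m, L = 0.47 m
dP = 60 mmHg = 7999.32 Pa
Q = 3.4919e-04 m^3/s


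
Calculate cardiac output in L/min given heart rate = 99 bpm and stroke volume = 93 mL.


CO = HR * SV
CO = 99 * 93 / 1000
CO = 9.207 L/min


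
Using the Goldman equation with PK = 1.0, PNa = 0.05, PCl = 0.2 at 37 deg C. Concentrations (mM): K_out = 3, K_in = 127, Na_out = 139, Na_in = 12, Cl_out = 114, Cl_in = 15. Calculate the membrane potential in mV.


Vm = (RT/F)*ln((PK*Ko + PNa*Nao + PCl*Cli)/(PK*Ki + PNa*Nai + PCl*Clo))
Numer = 12.95, Denom = 150.4
Vm = -65.54 mV


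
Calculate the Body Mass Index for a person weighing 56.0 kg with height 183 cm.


BMI = weight / height^2
height = 183 cm = 1.83 m
BMI = 56.0 / 1.83^2
BMI = 16.72 kg/m^2


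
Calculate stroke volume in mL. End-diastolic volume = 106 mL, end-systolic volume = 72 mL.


SV = EDV - ESV
SV = 106 - 72
SV = 34 mL


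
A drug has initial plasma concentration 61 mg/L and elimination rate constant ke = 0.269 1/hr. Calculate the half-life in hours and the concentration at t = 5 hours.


t_half = ln(2) / ke = 0.693147 / 0.269 = 2.577 hr
C(t) = C0 * exp(-ke*t) = 61 * exp(-0.269*5)
C(5) = 15.89 mg/L


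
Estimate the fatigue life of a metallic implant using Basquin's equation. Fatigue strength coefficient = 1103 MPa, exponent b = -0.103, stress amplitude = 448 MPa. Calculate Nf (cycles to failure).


sigma_a = sigma_f' * (2Nf)^b
2Nf = (sigma_a/sigma_f')^(1/b)
2Nf = (448/1103)^(1/-0.103)
2Nf = 6295.132
Nf = 3148


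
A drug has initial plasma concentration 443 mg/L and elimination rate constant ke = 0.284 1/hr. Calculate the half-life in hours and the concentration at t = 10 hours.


t_half = ln(2) / ke = 0.693147 / 0.284 = 2.441 hr
C(t) = C0 * exp(-ke*t) = 443 * exp(-0.284*10)
C(10) = 25.88 mg/L


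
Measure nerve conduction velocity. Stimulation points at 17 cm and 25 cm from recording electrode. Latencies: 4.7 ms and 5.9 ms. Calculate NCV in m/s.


Distance = (25 - 17) / 100 = 0.08 m
dt = (5.9 - 4.7) / 1000 = 0.0012 s
NCV = dist / dt = 66.67 m/s


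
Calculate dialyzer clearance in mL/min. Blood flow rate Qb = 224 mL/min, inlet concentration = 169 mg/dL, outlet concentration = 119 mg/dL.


K = Qb * (Cb_in - Cb_out) / Cb_in
K = 224 * (169 - 119) / 169
K = 66.27 mL/min


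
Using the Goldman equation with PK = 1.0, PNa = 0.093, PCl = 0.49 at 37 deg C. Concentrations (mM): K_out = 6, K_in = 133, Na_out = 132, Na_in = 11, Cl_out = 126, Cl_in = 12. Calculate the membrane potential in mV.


Vm = (RT/F)*ln((PK*Ko + PNa*Nao + PCl*Cli)/(PK*Ki + PNa*Nai + PCl*Clo))
Numer = 24.156, Denom = 195.763
Vm = -55.92 mV


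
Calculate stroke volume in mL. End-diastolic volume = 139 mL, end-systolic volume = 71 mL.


SV = EDV - ESV
SV = 139 - 71
SV = 68 mL


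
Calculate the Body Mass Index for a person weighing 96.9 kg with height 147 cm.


BMI = weight / height^2
height = 147 cm = 1.47 m
BMI = 96.9 / 1.47^2
BMI = 44.84 kg/m^2


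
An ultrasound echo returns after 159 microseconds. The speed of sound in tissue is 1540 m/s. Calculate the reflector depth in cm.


depth = c * t / 2
t = 159 us = 1.5900e-04 s
depth = 1540 * 1.5900e-04 / 2
depth = 0.12243 m = 12.243 cm


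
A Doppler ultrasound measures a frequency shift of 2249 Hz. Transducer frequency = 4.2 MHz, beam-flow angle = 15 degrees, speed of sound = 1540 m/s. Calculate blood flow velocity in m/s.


v = fd * c / (2 * f0 * cos(theta))
v = 2249 * 1540 / (2 * 4.2000e+06 * cos(15))
v = 0.4269 m/s


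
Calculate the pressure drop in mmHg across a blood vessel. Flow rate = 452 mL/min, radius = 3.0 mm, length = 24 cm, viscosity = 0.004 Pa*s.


dP = 8*mu*L*Q / (pi*r^4)
Q = 452 mL/min = 7.53333e-06 m^3/s
dP = 227.36 Pa = 227.36 / 133.322 mmHg = 1.705 mmHg


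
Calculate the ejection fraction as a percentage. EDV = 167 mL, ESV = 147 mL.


SV = EDV - ESV = 167 - 147 = 20 mL
EF = SV/EDV * 100 = 20/167 * 100
EF = 11.98%


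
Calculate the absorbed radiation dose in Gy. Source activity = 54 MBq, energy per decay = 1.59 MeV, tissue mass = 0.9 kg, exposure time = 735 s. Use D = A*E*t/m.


A = 54 MBq = 5.4000e+07 Bq
E = 1.59 MeV = 2.54718e-13 J
D = A*E*t/m = 5.4000e+07*2.54718e-13*735/0.9
D = 0.01123 Gy


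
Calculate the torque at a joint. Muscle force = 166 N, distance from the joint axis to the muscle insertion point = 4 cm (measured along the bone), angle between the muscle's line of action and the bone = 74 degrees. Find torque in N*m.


Torque = F * d * sin(theta)   (moment arm = d*sin(theta))
d = 4 cm = 0.04 m
Torque = 166 * 0.04 * sin(74)
Torque = 6.383 N*m


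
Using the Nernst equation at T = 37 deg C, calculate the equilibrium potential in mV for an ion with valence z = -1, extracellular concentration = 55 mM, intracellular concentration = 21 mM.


E = (RT/(zF)) * ln(C_out/C_in)
T = 37 + 273.15 = 310.15 K
E = (8.314 * 310.15 / (-1 * 96485)) * ln(55/21)
E = -25.73 mV


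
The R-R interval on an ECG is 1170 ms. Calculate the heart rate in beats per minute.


HR = 60 / RR_interval(s)
RR = 1170 ms = 1.17 s
HR = 60 / 1.17 = 51.28 bpm


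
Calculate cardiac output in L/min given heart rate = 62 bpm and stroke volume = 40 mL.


CO = HR * SV
CO = 62 * 40 / 1000
CO = 2.48 L/min


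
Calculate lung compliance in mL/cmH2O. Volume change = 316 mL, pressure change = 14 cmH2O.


C = dV / dP
C = 316 / 14
C = 22.57 mL/cmH2O


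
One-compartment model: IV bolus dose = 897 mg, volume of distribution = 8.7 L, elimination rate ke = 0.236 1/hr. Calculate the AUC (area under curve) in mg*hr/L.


C0 = Dose/Vd = 897/8.7 = 103.103 mg/L
AUC = C0/ke = 103.103/0.236
AUC = 436.9 mg*hr/L


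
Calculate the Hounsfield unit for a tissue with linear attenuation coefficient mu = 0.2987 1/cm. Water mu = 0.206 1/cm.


HU = ((mu_tissue - mu_water) / mu_water) * 1000
HU = ((0.2987 - 0.206) / 0.206) * 1000
HU = 450


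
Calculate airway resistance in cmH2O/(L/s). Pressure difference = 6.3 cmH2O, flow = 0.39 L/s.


R = dP / flow
R = 6.3 / 0.39
R = 16.15 cmH2O/(L/s)


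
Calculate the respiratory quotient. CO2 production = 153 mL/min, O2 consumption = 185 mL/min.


RQ = VCO2 / VO2
RQ = 153 / 185
RQ = 0.827


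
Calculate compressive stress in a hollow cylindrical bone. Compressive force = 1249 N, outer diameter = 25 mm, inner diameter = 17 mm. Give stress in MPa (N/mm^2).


A = pi*(r_o^2 - r_i^2)
r_o = 12.5 mm, r_i = 8.5 mm
A = 263.894 mm^2
sigma = F/A = 1249 / 263.894
sigma = 4.733 MPa


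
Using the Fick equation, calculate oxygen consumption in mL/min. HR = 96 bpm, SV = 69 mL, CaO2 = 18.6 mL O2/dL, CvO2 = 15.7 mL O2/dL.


CO = HR*SV = 96*69/1000 = 6.624 L/min
a-v O2 diff = 18.6 - 15.7 = 2.9 mL/dL
VO2 = CO * (CaO2-CvO2) * 10 dL/L
VO2 = 6.624 * 2.9 * 10
VO2 = 192.1 mL/min


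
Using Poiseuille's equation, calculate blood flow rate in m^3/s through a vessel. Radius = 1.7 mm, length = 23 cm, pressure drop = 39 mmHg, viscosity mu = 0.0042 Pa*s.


Q = pi*r^4*dP / (8*mu*L)
r = 0.0017 m, L = 0.23 m
dP = 39 mmHg = 5199.558 Pa
Q = 1.7654e-05 m^3/s


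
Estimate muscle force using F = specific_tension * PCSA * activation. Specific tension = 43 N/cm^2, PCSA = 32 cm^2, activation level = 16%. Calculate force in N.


F = sigma * PCSA * activation
F = 43 * 32 * 0.16
F = 220.2 N


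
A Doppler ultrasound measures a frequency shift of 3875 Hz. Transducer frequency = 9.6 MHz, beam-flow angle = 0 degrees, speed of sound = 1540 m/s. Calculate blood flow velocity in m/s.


v = fd * c / (2 * f0 * cos(theta))
v = 3875 * 1540 / (2 * 9.6000e+06 * cos(0))
v = 0.3108 m/s


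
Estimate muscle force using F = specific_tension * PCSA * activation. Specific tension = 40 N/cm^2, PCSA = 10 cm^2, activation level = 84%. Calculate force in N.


F = sigma * PCSA * activation
F = 40 * 10 * 0.84
F = 336 N


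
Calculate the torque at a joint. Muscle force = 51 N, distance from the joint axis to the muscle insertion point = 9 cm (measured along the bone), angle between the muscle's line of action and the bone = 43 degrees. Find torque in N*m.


Torque = F * d * sin(theta)   (moment arm = d*sin(theta))
d = 9 cm = 0.09 m
Torque = 51 * 0.09 * sin(43)
Torque = 3.13 N*m


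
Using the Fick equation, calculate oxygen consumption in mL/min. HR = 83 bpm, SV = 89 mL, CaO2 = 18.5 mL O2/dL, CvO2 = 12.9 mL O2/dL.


CO = HR*SV = 83*89/1000 = 7.387 L/min
a-v O2 diff = 18.5 - 12.9 = 5.6 mL/dL
VO2 = CO * (CaO2-CvO2) * 10 dL/L
VO2 = 7.387 * 5.6 * 10
VO2 = 413.7 mL/min


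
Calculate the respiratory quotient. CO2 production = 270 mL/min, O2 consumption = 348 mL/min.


RQ = VCO2 / VO2
RQ = 270 / 348
RQ = 0.7759


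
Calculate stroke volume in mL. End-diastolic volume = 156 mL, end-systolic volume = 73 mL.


SV = EDV - ESV
SV = 156 - 73
SV = 83 mL


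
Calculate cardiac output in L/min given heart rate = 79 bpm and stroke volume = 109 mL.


CO = HR * SV
CO = 79 * 109 / 1000
CO = 8.611 L/min


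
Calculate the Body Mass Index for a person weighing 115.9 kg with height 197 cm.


BMI = weight / height^2
height = 197 cm = 1.97 m
BMI = 115.9 / 1.97^2
BMI = 29.86 kg/m^2


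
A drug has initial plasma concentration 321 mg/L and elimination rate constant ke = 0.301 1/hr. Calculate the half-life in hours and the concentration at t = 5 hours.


t_half = ln(2) / ke = 0.693147 / 0.301 = 2.303 hr
C(t) = C0 * exp(-ke*t) = 321 * exp(-0.301*5)
C(5) = 71.27 mg/L


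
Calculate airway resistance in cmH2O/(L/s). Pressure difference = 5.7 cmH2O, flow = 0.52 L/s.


R = dP / flow
R = 5.7 / 0.52
R = 10.96 cmH2O/(L/s)


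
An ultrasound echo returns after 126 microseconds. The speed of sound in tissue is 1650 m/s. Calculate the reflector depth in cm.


depth = c * t / 2
t = 126 us = 1.2600e-04 s
depth = 1650 * 1.2600e-04 / 2
depth = 0.10395 m = 10.395 cm


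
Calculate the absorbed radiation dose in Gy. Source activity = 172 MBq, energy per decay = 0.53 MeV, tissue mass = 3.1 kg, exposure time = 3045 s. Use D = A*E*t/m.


A = 172 MBq = 1.7200e+08 Bq
E = 0.53 MeV = 8.4906e-14 J
D = A*E*t/m = 1.7200e+08*8.4906e-14*3045/3.1
D = 0.01434 Gy


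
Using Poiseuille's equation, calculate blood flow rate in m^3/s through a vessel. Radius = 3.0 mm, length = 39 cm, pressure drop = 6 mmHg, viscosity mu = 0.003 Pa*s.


Q = pi*r^4*dP / (8*mu*L)
r = 0.003 m, L = 0.39 m
dP = 6 mmHg = 799.932 Pa
Q = 2.1748e-05 m^3/s


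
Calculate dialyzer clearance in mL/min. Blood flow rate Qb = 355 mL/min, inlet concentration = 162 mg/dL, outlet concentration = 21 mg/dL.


K = Qb * (Cb_in - Cb_out) / Cb_in
K = 355 * (162 - 21) / 162
K = 309 mL/min


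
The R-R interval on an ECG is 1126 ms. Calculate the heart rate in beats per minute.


HR = 60 / RR_interval(s)
RR = 1126 ms = 1.126 s
HR = 60 / 1.126 = 53.29 bpm


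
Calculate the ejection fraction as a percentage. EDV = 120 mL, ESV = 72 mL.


SV = EDV - ESV = 120 - 72 = 48 mL
EF = SV/EDV * 100 = 48/120 * 100
EF = 40%


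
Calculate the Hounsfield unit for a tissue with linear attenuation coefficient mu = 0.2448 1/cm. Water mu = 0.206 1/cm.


HU = ((mu_tissue - mu_water) / mu_water) * 1000
HU = ((0.2448 - 0.206) / 0.206) * 1000
HU = 188.3


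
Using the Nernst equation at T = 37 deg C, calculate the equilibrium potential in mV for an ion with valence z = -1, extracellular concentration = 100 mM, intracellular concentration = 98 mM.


E = (RT/(zF)) * ln(C_out/C_in)
T = 37 + 273.15 = 310.15 K
E = (8.314 * 310.15 / (-1 * 96485)) * ln(100/98)
E = -0.5399 mV


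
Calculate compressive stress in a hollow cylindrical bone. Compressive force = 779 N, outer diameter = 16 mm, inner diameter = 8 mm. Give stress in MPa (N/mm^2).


A = pi*(r_o^2 - r_i^2)
r_o = 8 mm, r_i = 4 mm
A = 150.796 mm^2
sigma = F/A = 779 / 150.796
sigma = 5.166 MPa


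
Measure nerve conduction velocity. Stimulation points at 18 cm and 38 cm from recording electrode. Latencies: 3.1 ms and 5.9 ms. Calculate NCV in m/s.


Distance = (38 - 18) / 100 = 0.2 m
dt = (5.9 - 3.1) / 1000 = 0.0028 s
NCV = dist / dt = 71.43 m/s


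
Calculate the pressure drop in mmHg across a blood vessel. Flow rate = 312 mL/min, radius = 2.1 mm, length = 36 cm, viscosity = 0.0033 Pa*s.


dP = 8*mu*L*Q / (pi*r^4)
Q = 312 mL/min = 5.2e-06 m^3/s
dP = 808.877 Pa = 808.877 / 133.322 mmHg = 6.067 mmHg


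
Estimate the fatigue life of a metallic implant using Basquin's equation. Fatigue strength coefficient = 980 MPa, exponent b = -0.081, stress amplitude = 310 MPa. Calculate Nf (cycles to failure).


sigma_a = sigma_f' * (2Nf)^b
2Nf = (sigma_a/sigma_f')^(1/b)
2Nf = (310/980)^(1/-0.081)
2Nf = 1483082.2
Nf = 7.415e+05


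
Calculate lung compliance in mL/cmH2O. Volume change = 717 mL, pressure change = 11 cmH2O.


C = dV / dP
C = 717 / 11
C = 65.18 mL/cmH2O


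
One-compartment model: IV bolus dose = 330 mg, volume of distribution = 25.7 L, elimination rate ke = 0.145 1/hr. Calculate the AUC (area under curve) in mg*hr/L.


C0 = Dose/Vd = 330/25.7 = 12.8405 mg/L
AUC = C0/ke = 12.8405/0.145
AUC = 88.56 mg*hr/L


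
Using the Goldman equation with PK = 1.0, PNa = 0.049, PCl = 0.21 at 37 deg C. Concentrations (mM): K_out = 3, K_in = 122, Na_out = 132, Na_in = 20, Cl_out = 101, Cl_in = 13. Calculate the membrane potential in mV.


Vm = (RT/F)*ln((PK*Ko + PNa*Nao + PCl*Cli)/(PK*Ki + PNa*Nai + PCl*Clo))
Numer = 12.198, Denom = 144.19
Vm = -66.01 mV


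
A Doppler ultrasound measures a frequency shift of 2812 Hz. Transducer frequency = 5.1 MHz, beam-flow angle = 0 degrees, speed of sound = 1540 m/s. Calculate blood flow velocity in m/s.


v = fd * c / (2 * f0 * cos(theta))
v = 2812 * 1540 / (2 * 5.1000e+06 * cos(0))
v = 0.4246 m/s


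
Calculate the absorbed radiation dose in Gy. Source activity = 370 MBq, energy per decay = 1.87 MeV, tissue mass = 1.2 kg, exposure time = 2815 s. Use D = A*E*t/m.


A = 370 MBq = 3.7000e+08 Bq
E = 1.87 MeV = 2.99574e-13 J
D = A*E*t/m = 3.7000e+08*2.99574e-13*2815/1.2
D = 0.26 Gy


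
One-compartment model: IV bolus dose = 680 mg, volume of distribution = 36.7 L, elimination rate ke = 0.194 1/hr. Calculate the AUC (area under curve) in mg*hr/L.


C0 = Dose/Vd = 680/36.7 = 18.5286 mg/L
AUC = C0/ke = 18.5286/0.194
AUC = 95.51 mg*hr/L


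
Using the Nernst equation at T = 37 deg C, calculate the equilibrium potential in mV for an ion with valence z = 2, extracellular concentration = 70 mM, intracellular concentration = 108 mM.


E = (RT/(zF)) * ln(C_out/C_in)
T = 37 + 273.15 = 310.15 K
E = (8.314 * 310.15 / (2 * 96485)) * ln(70/108)
E = -5.795 mV


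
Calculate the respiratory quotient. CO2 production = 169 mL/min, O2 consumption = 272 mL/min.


RQ = VCO2 / VO2
RQ = 169 / 272
RQ = 0.6213


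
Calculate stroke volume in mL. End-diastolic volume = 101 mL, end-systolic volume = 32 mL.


SV = EDV - ESV
SV = 101 - 32
SV = 69 mL


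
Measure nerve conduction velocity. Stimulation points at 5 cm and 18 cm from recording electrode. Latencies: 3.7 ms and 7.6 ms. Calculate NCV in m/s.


Distance = (18 - 5) / 100 = 0.13 m
dt = (7.6 - 3.7) / 1000 = 0.0039 s
NCV = dist / dt = 33.33 m/s


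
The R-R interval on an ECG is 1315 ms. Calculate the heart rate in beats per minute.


HR = 60 / RR_interval(s)
RR = 1315 ms = 1.315 s
HR = 60 / 1.315 = 45.63 bpm


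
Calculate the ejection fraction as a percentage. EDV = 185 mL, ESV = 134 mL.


SV = EDV - ESV = 185 - 134 = 51 mL
EF = SV/EDV * 100 = 51/185 * 100
EF = 27.57%


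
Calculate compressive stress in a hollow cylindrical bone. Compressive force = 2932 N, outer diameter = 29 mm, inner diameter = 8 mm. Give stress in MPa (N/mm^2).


A = pi*(r_o^2 - r_i^2)
r_o = 14.5 mm, r_i = 4 mm
A = 610.254 mm^2
sigma = F/A = 2932 / 610.254
sigma = 4.805 MPa


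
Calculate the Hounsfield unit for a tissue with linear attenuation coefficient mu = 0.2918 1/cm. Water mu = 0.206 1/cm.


HU = ((mu_tissue - mu_water) / mu_water) * 1000
HU = ((0.2918 - 0.206) / 0.206) * 1000
HU = 416.5


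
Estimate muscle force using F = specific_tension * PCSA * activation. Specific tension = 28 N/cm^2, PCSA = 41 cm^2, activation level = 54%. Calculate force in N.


F = sigma * PCSA * activation
F = 28 * 41 * 0.54
F = 619.9 N


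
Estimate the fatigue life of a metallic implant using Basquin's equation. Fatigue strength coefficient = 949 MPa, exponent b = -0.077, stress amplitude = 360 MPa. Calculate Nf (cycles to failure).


sigma_a = sigma_f' * (2Nf)^b
2Nf = (sigma_a/sigma_f')^(1/b)
2Nf = (360/949)^(1/-0.077)
2Nf = 293130.62
Nf = 1.466e+05
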